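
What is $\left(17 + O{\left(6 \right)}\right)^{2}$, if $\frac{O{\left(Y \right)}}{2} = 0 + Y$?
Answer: $841$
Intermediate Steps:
$O{\left(Y \right)} = 2 Y$ ($O{\left(Y \right)} = 2 \left(0 + Y\right) = 2 Y$)
$\left(17 + O{\left(6 \right)}\right)^{2} = \left(17 + 2 \cdot 6\right)^{2} = \left(17 + 12\right)^{2} = 29^{2} = 841$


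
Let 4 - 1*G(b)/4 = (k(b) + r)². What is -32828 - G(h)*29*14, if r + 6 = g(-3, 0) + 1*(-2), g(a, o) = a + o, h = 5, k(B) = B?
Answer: 19140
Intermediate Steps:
r = -11 (r = -6 + ((-3 + 0) + 1*(-2)) = -6 + (-3 - 2) = -6 - 5 = -11)
G(b) = 16 - 4*(-11 + b)² (G(b) = 16 - 4*(b - 11)² = 16 - 4*(-11 + b)²)
-32828 - G(h)*29*14 = -32828 - (16 - 4*(-11 + 5)²)*29*14 = -32828 - (16 - 4*(-6)²)*29*14 = -32828 - (16 - 4*36)*29*14 = -32828 - (16 - 144)*29*14 = -32828 - (-128*29)*14 = -32828 - (-3712)*14 = -32828 - 1*(-51968) = -32828 + 51968 = 19140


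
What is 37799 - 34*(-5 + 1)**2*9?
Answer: 32903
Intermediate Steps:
37799 - 34*(-5 + 1)**2*9 = 37799 - 34*(-4)**2*9 = 37799 - 34*16*9 = 37799 - 544*9 = 37799 - 1*4896 = 37799 - 4896 = 32903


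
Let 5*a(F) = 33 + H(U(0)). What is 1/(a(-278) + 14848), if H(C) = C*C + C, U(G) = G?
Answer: 5/74273 ≈ 6.7319e-5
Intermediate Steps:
H(C) = C + C² (H(C) = C² + C = C + C²)
a(F) = 33/5 (a(F) = (33 + 0*(1 + 0))/5 = (33 + 0*1)/5 = (33 + 0)/5 = (⅕)*33 = 33/5)
1/(a(-278) + 14848) = 1/(33/5 + 14848) = 1/(74273/5) = 5/74273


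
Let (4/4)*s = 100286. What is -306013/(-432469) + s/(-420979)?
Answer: 85454460593/182060367151 ≈ 0.46937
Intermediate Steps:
s = 100286
-306013/(-432469) + s/(-420979) = -306013/(-432469) + 100286/(-420979) = -306013*(-1/432469) + 100286*(-1/420979) = 306013/432469 - 100286/420979 = 85454460593/182060367151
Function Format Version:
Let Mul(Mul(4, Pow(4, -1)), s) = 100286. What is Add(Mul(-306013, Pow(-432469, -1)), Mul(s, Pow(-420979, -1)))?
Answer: Rational(85454460593, 182060367151) ≈ 0.46937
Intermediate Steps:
s = 100286
Add(Mul(-306013, Pow(-432469, -1)), Mul(s, Pow(-420979, -1))) = Add(Mul(-306013, Pow(-432469, -1)), Mul(100286, Pow(-420979, -1))) = Add(Mul(-306013, Rational(-1, 432469)), Mul(100286, Rational(-1, 420979))) = Add(Rational(306013, 432469), Rational(-100286, 420979)) = Rational(85454460593, 182060367151)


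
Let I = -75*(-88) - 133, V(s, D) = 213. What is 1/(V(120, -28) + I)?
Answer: 1/6680 ≈ 0.00014970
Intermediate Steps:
I = 6467 (I = 6600 - 133 = 6467)
1/(V(120, -28) + I) = 1/(213 + 6467) = 1/6680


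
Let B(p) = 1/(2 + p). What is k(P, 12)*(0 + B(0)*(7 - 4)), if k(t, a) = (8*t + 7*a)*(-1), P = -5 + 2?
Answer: -90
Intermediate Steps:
P = -3
k(t, a) = -8*t - 7*a (k(t, a) = (7*a + 8*t)*(-1) = -8*t - 7*a)
k(P, 12)*(0 + B(0)*(7 - 4)) = (-8*(-3) - 7*12)*(0 + (7 - 4)/(2 + 0)) = (24 - 84)*(0 + 3/2) = -60*(0 + (½)*3) = -60*(0 + 3/2) = -60*3/2 = -90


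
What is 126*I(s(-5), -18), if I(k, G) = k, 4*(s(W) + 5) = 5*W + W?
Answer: -1575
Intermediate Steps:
s(W) = -5 + 3*W/2 (s(W) = -5 + (5*W + W)/4 = -5 + (6*W)/4 = -5 + 3*W/2)
126*I(s(-5), -18) = 126*(-5 + (3/2)*(-5)) = 126*(-5 - 15/2) = 126*(-25/2) = -1575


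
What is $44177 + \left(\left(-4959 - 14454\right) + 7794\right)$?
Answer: $32558$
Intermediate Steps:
$44177 + \left(\left(-4959 - 14454\right) + 7794\right) = 44177 + \left(-19413 + 7794\right) = 44177 - 11619 = 32558$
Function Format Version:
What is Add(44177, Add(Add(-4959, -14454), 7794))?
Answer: 32558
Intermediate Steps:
Add(44177, Add(Add(-4959, -14454), 7794)) = Add(44177, Add(-19413, 7794)) = Add(44177, -11619) = 32558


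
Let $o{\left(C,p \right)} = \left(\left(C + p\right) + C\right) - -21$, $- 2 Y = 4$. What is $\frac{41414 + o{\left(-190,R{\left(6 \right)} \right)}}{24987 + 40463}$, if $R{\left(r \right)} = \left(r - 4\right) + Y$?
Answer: $\frac{69}{110} \approx 0.62727$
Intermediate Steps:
$Y = -2$ ($Y = \left(- \frac{1}{2}\right) 4 = -2$)
$R{\left(r \right)} = -6 + r$ ($R{\left(r \right)} = \left(r - 4\right) - 2 = \left(-4 + r\right) - 2 = -6 + r$)
$o{\left(C,p \right)} = 21 + p + 2 C$ ($o{\left(C,p \right)} = \left(p + 2 C\right) + 21 = 21 + p + 2 C$)
$\frac{41414 + o{\left(-190,R{\left(6 \right)} \right)}}{24987 + 40463} = \frac{41414 + \left(21 + \left(-6 + 6\right) + 2 \left(-190\right)\right)}{24987 + 40463} = \frac{41414 + \left(21 + 0 - 380\right)}{65450} = \left(41414 - 359\right) \frac{1}{65450} = 41055 \cdot \frac{1}{65450} = \frac{69}{110}$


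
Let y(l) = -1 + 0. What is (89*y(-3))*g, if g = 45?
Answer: -4005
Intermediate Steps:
y(l) = -1
(89*y(-3))*g = (89*(-1))*45 = -89*45 = -4005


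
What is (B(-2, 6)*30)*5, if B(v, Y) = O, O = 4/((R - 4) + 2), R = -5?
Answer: -600/7 ≈ -85.714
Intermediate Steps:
O = -4/7 (O = 4/((-5 - 4) + 2) = 4/(-9 + 2) = 4/(-7) = 4*(-1/7) = -4/7 ≈ -0.57143)
B(v, Y) = -4/7
(B(-2, 6)*30)*5 = -4/7*30*5 = -120/7*5 = -600/7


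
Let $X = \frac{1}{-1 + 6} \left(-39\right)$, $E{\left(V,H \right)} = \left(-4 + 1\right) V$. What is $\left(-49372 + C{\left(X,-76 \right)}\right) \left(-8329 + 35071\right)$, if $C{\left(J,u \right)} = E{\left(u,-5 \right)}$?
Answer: $-1314208848$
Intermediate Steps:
$E{\left(V,H \right)} = - 3 V$
$X = - \frac{39}{5}$ ($X = \frac{1}{5} \left(-39\right) = - \frac{39}{5} \approx -7.8$)
$C{\left(J,u \right)} = - 3 u$
$\left(-49372 + C{\left(X,-76 \right)}\right) \left(-8329 + 35071\right) = \left(-49372 - -228\right) \left(-8329 + 35071\right) = \left(-49372 + 228\right) 26742 = \left(-49144\right) 26742 = -1314208848$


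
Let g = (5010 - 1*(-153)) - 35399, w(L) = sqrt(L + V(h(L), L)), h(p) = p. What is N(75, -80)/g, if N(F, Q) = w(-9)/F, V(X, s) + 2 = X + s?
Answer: -I*sqrt(29)/2267700 ≈ -2.3747e-6*I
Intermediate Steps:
V(X, s) = -2 + X + s (V(X, s) = -2 + (X + s) = -2 + X + s)
w(L) = sqrt(-2 + 3*L) (w(L) = sqrt(L + (-2 + L + L)) = sqrt(L + (-2 + 2*L)) = sqrt(-2 + 3*L))
N(F, Q) = I*sqrt(29)/F (N(F, Q) = sqrt(-2 + 3*(-9))/F = sqrt(-2 - 27)/F = sqrt(-29)/F = (I*sqrt(29))/F = I*sqrt(29)/F)
g = -30236 (g = (5010 + 153) - 35399 = 5163 - 35399 = -30236)
N(75, -80)/g = (I*sqrt(29)/75)/(-30236) = (I*sqrt(29)*(1/75))*(-1/30236) = (I*sqrt(29)/75)*(-1/30236) = -I*sqrt(29)/2267700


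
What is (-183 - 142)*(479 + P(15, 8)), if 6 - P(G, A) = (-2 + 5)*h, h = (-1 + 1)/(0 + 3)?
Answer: -157625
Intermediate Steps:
h = 0 (h = 0/3 = 0*(1/3) = 0)
P(G, A) = 6 (P(G, A) = 6 - (-2 + 5)*0 = 6 - 3*0 = 6 - 1*0 = 6 + 0 = 6)
(-183 - 142)*(479 + P(15, 8)) = (-183 - 142)*(479 + 6) = -325*485 = -157625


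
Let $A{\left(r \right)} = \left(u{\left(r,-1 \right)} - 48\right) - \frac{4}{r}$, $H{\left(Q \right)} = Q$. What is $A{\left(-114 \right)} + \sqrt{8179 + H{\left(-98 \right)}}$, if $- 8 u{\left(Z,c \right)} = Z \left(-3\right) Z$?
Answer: $\frac{550111}{114} + \sqrt{8081} \approx 4915.4$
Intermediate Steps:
$u{\left(Z,c \right)} = \frac{3 Z^{2}}{8}$ ($u{\left(Z,c \right)} = - \frac{Z \left(-3\right) Z}{8} = - \frac{- 3 Z Z}{8} = - \frac{\left(-3\right) Z^{2}}{8} = \frac{3 Z^{2}}{8}$)
$A{\left(r \right)} = -48 - \frac{4}{r} + \frac{3 r^{2}}{8}$ ($A{\left(r \right)} = \left(\frac{3 r^{2}}{8} - 48\right) - \frac{4}{r} = \left(-48 + \frac{3 r^{2}}{8}\right) - \frac{4}{r} = -48 - \frac{4}{r} + \frac{3 r^{2}}{8}$)
$A{\left(-114 \right)} + \sqrt{8179 + H{\left(-98 \right)}} = \left(-48 - \frac{4}{-114} + \frac{3 \left(-114\right)^{2}}{8}\right) + \sqrt{8179 - 98} = \left(-48 - - \frac{2}{57} + \frac{3}{8} \cdot 12996\right) + \sqrt{8081} = \left(-48 + \frac{2}{57} + \frac{9747}{2}\right) + \sqrt{8081} = \frac{550111}{114} + \sqrt{8081}$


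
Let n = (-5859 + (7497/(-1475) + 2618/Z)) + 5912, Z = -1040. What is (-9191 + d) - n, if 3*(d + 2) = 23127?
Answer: -234609957/153400 ≈ -1529.4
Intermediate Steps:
d = 7707 (d = -2 + (⅓)*23127 = -2 + 7709 = 7707)
n = 6964357/153400 (n = (-5859 + (7497/(-1475) + 2618/(-1040))) + 5912 = (-5859 + (7497*(-1/1475) + 2618*(-1/1040))) + 5912 = (-5859 + (-7497/1475 - 1309/520)) + 5912 = (-5859 - 1165843/153400) + 5912 = -899936443/153400 + 5912 = 6964357/153400 ≈ 45.400)
(-9191 + d) - n = (-9191 + 7707) - 1*6964357/153400 = -1484 - 6964357/153400 = -234609957/153400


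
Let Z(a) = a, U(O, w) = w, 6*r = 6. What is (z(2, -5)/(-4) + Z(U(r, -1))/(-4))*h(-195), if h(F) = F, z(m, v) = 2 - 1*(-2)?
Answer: 585/4 ≈ 146.25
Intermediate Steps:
z(m, v) = 4 (z(m, v) = 2 + 2 = 4)
r = 1 (r = (⅙)*6 = 1)
(z(2, -5)/(-4) + Z(U(r, -1))/(-4))*h(-195) = (4/(-4) - 1/(-4))*(-195) = (4*(-¼) - 1*(-¼))*(-195) = (-1 + ¼)*(-195) = -¾*(-195) = 585/4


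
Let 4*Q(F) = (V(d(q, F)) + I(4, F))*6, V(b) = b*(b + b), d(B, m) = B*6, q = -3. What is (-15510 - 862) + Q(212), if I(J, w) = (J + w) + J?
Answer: -15070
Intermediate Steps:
I(J, w) = w + 2*J
d(B, m) = 6*B
V(b) = 2*b² (V(b) = b*(2*b) = 2*b²)
Q(F) = 984 + 3*F/2 (Q(F) = ((2*(6*(-3))² + (F + 2*4))*6)/4 = ((2*(-18)² + (F + 8))*6)/4 = ((2*324 + (8 + F))*6)/4 = ((648 + (8 + F))*6)/4 = ((656 + F)*6)/4 = (3936 + 6*F)/4 = 984 + 3*F/2)
(-15510 - 862) + Q(212) = (-15510 - 862) + (984 + (3/2)*212) = -16372 + (984 + 318) = -16372 + 1302 = -15070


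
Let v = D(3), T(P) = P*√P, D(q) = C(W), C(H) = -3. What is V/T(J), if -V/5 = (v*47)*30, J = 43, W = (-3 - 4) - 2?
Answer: 21150*√43/1849 ≈ 75.008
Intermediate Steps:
W = -9 (W = -7 - 2 = -9)
D(q) = -3
T(P) = P^(3/2)
v = -3
V = 21150 (V = -5*(-3*47)*30 = -(-705)*30 = -5*(-4230) = 21150)
V/T(J) = 21150/(43^(3/2)) = 21150/((43*√43)) = 21150*(√43/1849) = 21150*√43/1849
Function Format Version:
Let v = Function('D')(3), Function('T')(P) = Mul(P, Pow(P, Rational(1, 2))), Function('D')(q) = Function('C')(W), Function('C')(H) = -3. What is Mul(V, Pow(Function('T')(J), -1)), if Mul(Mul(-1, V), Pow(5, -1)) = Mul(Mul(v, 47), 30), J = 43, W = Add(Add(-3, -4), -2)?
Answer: Mul(Rational(21150, 1849), Pow(43, Rational(1, 2))) ≈ 75.008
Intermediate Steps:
W = -9 (W = Add(-7, -2) = -9)
Function('D')(q) = -3
Function('T')(P) = Pow(P, Rational(3, 2))
v = -3
V = 21150 (V = Mul(-5, Mul(Mul(-3, 47), 30)) = Mul(-5, Mul(-141, 30)) = Mul(-5, -4230) = 21150)
Mul(V, Pow(Function('T')(J), -1)) = Mul(21150, Pow(Pow(43, Rational(3, 2)), -1)) = Mul(21150, Pow(Mul(43, Pow(43, Rational(1, 2))), -1)) = Mul(21150, Mul(Rational(1, 1849), Pow(43, Rational(1, 2)))) = Mul(Rational(21150, 1849), Pow(43, Rational(1, 2)))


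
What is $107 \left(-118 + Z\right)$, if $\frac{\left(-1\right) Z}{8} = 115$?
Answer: $-111066$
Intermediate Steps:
$Z = -920$ ($Z = \left(-8\right) 115 = -920$)
$107 \left(-118 + Z\right) = 107 \left(-118 - 920\right) = 107 \left(-1038\right) = -111066$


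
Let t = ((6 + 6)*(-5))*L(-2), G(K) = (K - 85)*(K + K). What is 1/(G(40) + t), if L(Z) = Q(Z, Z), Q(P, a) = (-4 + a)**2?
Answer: -1/5760 ≈ -0.00017361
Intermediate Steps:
L(Z) = (-4 + Z)**2
G(K) = 2*K*(-85 + K) (G(K) = (-85 + K)*(2*K) = 2*K*(-85 + K))
t = -2160 (t = ((6 + 6)*(-5))*(-4 - 2)**2 = (12*(-5))*(-6)**2 = -60*36 = -2160)
1/(G(40) + t) = 1/(2*40*(-85 + 40) - 2160) = 1/(2*40*(-45) - 2160) = 1/(-3600 - 2160) = 1/(-5760) = -1/5760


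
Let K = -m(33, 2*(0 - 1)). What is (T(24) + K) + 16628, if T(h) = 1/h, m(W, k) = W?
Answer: 398281/24 ≈ 16595.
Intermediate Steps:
K = -33 (K = -1*33 = -33)
(T(24) + K) + 16628 = (1/24 - 33) + 16628 = -791/24 + 16628 = 398281/24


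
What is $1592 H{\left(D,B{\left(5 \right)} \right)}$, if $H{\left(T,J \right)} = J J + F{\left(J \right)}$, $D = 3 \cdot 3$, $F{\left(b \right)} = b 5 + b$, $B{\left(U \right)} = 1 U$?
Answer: $87560$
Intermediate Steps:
$B{\left(U \right)} = U$
$F{\left(b \right)} = 6 b$ ($F{\left(b \right)} = 5 b + b = 6 b$)
$D = 9$
$H{\left(T,J \right)} = J^{2} + 6 J$ ($H{\left(T,J \right)} = J J + 6 J = J^{2} + 6 J$)
$1592 H{\left(D,B{\left(5 \right)} \right)} = 1592 \cdot 5 \left(6 + 5\right) = 1592 \cdot 5 \cdot 11 = 1592 \cdot 55 = 87560$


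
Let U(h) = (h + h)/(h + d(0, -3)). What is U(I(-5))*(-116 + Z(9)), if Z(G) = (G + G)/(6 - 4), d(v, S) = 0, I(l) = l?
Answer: -214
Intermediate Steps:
Z(G) = G (Z(G) = (2*G)/2 = (2*G)*(½) = G)
U(h) = 2 (U(h) = (h + h)/(h + 0) = (2*h)/h = 2)
U(I(-5))*(-116 + Z(9)) = 2*(-116 + 9) = 2*(-107) = -214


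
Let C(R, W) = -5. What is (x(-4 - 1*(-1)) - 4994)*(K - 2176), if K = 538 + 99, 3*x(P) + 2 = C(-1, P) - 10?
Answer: 7694487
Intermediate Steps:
x(P) = -17/3 (x(P) = -2/3 + (-5 - 10)/3 = -2/3 + (1/3)*(-15) = -2/3 - 5 = -17/3)
K = 637
(x(-4 - 1*(-1)) - 4994)*(K - 2176) = (-17/3 - 4994)*(637 - 2176) = -14999/3*(-1539) = 7694487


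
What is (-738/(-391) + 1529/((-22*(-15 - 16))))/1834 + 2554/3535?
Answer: 16272038841/22452213140 ≈ 0.72474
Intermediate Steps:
(-738/(-391) + 1529/((-22*(-15 - 16))))/1834 + 2554/3535 = (-738*(-1/391) + 1529/((-22*(-31))))*(1/1834) + 2554*(1/3535) = (738/391 + 1529/682)*(1/1834) + 2554/3535 = (738/391 + 1529*(1/682))*(1/1834) + 2554/3535 = (738/391 + 139/62)*(1/1834) + 2554/3535 = (100105/24242)*(1/1834) + 2554/3535 = 100105/44459828 + 2554/3535 = 16272038841/22452213140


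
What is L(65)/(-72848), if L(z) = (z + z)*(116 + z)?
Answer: -11765/36424 ≈ -0.32300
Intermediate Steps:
L(z) = 2*z*(116 + z) (L(z) = (2*z)*(116 + z) = 2*z*(116 + z))
L(65)/(-72848) = (2*65*(116 + 65))/(-72848) = (2*65*181)*(-1/72848) = 23530*(-1/72848) = -11765/36424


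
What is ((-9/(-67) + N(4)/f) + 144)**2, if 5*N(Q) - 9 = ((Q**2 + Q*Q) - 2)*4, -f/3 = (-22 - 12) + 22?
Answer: 339074454601/16160400 ≈ 20982.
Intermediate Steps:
f = 36 (f = -3*((-22 - 12) + 22) = -3*(-34 + 22) = -3*(-12) = 36)
N(Q) = 1/5 + 8*Q**2/5 (N(Q) = 9/5 + (((Q**2 + Q*Q) - 2)*4)/5 = 9/5 + (((Q**2 + Q**2) - 2)*4)/5 = 9/5 + ((2*Q**2 - 2)*4)/5 = 9/5 + ((-2 + 2*Q**2)*4)/5 = 9/5 + (-8 + 8*Q**2)/5 = 9/5 + (-8/5 + 8*Q**2/5) = 1/5 + 8*Q**2/5)
((-9/(-67) + N(4)/f) + 144)**2 = ((-9/(-67) + (1/5 + (8/5)*4**2)/36) + 144)**2 = ((-9*(-1/67) + (1/5 + (8/5)*16)*(1/36)) + 144)**2 = ((9/67 + (1/5 + 128/5)*(1/36)) + 144)**2 = ((9/67 + (129/5)*(1/36)) + 144)**2 = ((9/67 + 43/60) + 144)**2 = (3421/4020 + 144)**2 = (582301/4020)**2 = 339074454601/16160400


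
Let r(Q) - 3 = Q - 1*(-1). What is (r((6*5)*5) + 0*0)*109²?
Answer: 1829674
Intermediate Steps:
r(Q) = 4 + Q (r(Q) = 3 + (Q - 1*(-1)) = 3 + (Q + 1) = 3 + (1 + Q) = 4 + Q)
(r((6*5)*5) + 0*0)*109² = ((4 + (6*5)*5) + 0*0)*109² = ((4 + 30*5) + 0)*11881 = ((4 + 150) + 0)*11881 = (154 + 0)*11881 = 154*11881 = 1829674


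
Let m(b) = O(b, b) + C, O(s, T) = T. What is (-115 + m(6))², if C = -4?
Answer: 12769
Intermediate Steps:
m(b) = -4 + b (m(b) = b - 4 = -4 + b)
(-115 + m(6))² = (-115 + (-4 + 6))² = (-115 + 2)² = (-113)² = 12769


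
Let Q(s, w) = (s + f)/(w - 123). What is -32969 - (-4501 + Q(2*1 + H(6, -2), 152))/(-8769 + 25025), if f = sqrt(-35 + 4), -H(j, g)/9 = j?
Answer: -15542247275/471424 - I*sqrt(31)/471424 ≈ -32969.0 - 1.1811e-5*I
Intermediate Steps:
H(j, g) = -9*j
f = I*sqrt(31) (f = sqrt(-31) = I*sqrt(31) ≈ 5.5678*I)
Q(s, w) = (s + I*sqrt(31))/(-123 + w) (Q(s, w) = (s + I*sqrt(31))/(w - 123) = (s + I*sqrt(31))/(-123 + w))
-32969 - (-4501 + Q(2*1 + H(6, -2), 152))/(-8769 + 25025) = -32969 - (-4501 + ((2*1 - 9*6) + I*sqrt(31))/(-123 + 152))/(-8769 + 25025) = -32969 - (-4501 + ((2 - 54) + I*sqrt(31))/29)/16256 = -32969 - (-4501 + (-52 + I*sqrt(31))/29)/16256 = -32969 - (-4501 + (-52/29 + I*sqrt(31)/29))/16256 = -32969 - (-130581/29 + I*sqrt(31)/29)/16256 = -32969 - (-130581/471424 + I*sqrt(31)/471424) = -32969 + (130581/471424 - I*sqrt(31)/471424) = -15542247275/471424 - I*sqrt(31)/471424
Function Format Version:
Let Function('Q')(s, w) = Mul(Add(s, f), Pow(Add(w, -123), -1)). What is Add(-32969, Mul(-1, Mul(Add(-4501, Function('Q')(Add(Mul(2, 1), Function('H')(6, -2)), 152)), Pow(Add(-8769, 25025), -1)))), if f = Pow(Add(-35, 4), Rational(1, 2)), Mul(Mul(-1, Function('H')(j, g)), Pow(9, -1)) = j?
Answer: Add(Rational(-15542247275, 471424), Mul(Rational(-1, 471424), I, Pow(31, Rational(1, 2)))) ≈ Add(-32969., Mul(-1.1811e-5, I))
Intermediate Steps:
Function('H')(j, g) = Mul(-9, j)
f = Mul(I, Pow(31, Rational(1, 2))) (f = Pow(-31, Rational(1, 2)) = Mul(I, Pow(31, Rational(1, 2))) ≈ Mul(5.5678, I))
Function('Q')(s, w) = Mul(Pow(Add(-123, w), -1), Add(s, Mul(I, Pow(31, Rational(1, 2))))) (Function('Q')(s, w) = Mul(Add(s, Mul(I, Pow(31, Rational(1, 2)))), Pow(Add(w, -123), -1)) = Mul(Add(s, Mul(I, Pow(31, Rational(1, 2)))), Pow(Add(-123, w), -1)) = Mul(Pow(Add(-123, w), -1), Add(s, Mul(I, Pow(31, Rational(1, 2))))))
Add(-32969, Mul(-1, Mul(Add(-4501, Function('Q')(Add(Mul(2, 1), Function('H')(6, -2)), 152)), Pow(Add(-8769, 25025), -1)))) = Add(-32969, Mul(-1, Mul(Add(-4501, Mul(Pow(Add(-123, 152), -1), Add(Add(Mul(2, 1), Mul(-9, 6)), Mul(I, Pow(31, Rational(1, 2)))))), Pow(Add(-8769, 25025), -1)))) = Add(-32969, Mul(-1, Mul(Add(-4501, Mul(Pow(29, -1), Add(Add(2, -54), Mul(I, Pow(31, Rational(1, 2)))))), Pow(16256, -1)))) = Add(-32969, Mul(-1, Mul(Add(-4501, Mul(Rational(1, 29), Add(-52, Mul(I, Pow(31, Rational(1, 2)))))), Rational(1, 16256)))) = Add(-32969, Mul(-1, Mul(Add(-4501, Add(Rational(-52, 29), Mul(Rational(1, 29), I, Pow(31, Rational(1, 2))))), Rational(1, 16256)))) = Add(-32969, Mul(-1, Mul(Add(Rational(-130581, 29), Mul(Rational(1, 29), I, Pow(31, Rational(1, 2)))), Rational(1, 16256)))) = Add(-32969, Mul(-1, Add(Rational(-130581, 471424), Mul(Rational(1, 471424), I, Pow(31, Rational(1, 2)))))) = Add(-32969, Add(Rational(130581, 471424), Mul(Rational(-1, 471424), I, Pow(31, Rational(1, 2))))) = Add(Rational(-15542247275, 471424), Mul(Rational(-1, 471424), I, Pow(31, Rational(1, 2))))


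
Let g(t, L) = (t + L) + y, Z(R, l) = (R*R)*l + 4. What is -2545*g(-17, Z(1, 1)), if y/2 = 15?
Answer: -45810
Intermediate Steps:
y = 30 (y = 2*15 = 30)
Z(R, l) = 4 + l*R**2 (Z(R, l) = R**2*l + 4 = l*R**2 + 4 = 4 + l*R**2)
g(t, L) = 30 + L + t (g(t, L) = (t + L) + 30 = (L + t) + 30 = 30 + L + t)
-2545*g(-17, Z(1, 1)) = -2545*(30 + (4 + 1*1**2) - 17) = -2545*(30 + (4 + 1*1) - 17) = -2545*(30 + (4 + 1) - 17) = -2545*(30 + 5 - 17) = -2545*18 = -45810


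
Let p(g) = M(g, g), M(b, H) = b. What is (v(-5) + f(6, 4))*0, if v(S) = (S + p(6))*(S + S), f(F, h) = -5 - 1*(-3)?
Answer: 0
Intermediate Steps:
p(g) = g
f(F, h) = -2 (f(F, h) = -5 + 3 = -2)
v(S) = 2*S*(6 + S) (v(S) = (S + 6)*(S + S) = (6 + S)*(2*S) = 2*S*(6 + S))
(v(-5) + f(6, 4))*0 = (2*(-5)*(6 - 5) - 2)*0 = (2*(-5)*1 - 2)*0 = (-10 - 2)*0 = -12*0 = 0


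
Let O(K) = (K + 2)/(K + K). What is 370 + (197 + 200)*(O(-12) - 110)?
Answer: -517615/12 ≈ -43135.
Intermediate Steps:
O(K) = (2 + K)/(2*K) (O(K) = (2 + K)/((2*K)) = (2 + K)*(1/(2*K)) = (2 + K)/(2*K))
370 + (197 + 200)*(O(-12) - 110) = 370 + (197 + 200)*((1/2)*(2 - 12)/(-12) - 110) = 370 + 397*((1/2)*(-1/12)*(-10) - 110) = 370 + 397*(5/12 - 110) = 370 + 397*(-1315/12) = 370 - 522055/12 = -517615/12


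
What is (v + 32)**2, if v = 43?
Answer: 5625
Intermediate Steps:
(v + 32)**2 = (43 + 32)**2 = 75**2 = 5625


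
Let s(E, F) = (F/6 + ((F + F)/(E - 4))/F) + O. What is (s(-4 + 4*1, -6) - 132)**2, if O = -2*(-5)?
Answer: 61009/4 ≈ 15252.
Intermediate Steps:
O = 10
s(E, F) = 10 + 2/(-4 + E) + F/6 (s(E, F) = (F/6 + ((F + F)/(E - 4))/F) + 10 = (F*(1/6) + ((2*F)/(-4 + E))/F) + 10 = (F/6 + (2*F/(-4 + E))/F) + 10 = (F/6 + 2/(-4 + E)) + 10 = (2/(-4 + E) + F/6) + 10 = 10 + 2/(-4 + E) + F/6)
(s(-4 + 4*1, -6) - 132)**2 = ((-228 - 4*(-6) + 60*(-4 + 4*1) + (-4 + 4*1)*(-6))/(6*(-4 + (-4 + 4*1))) - 132)**2 = ((-228 + 24 + 60*(-4 + 4) + (-4 + 4)*(-6))/(6*(-4 + (-4 + 4))) - 132)**2 = ((-228 + 24 + 60*0 + 0*(-6))/(6*(-4 + 0)) - 132)**2 = ((1/6)*(-228 + 24 + 0 + 0)/(-4) - 132)**2 = ((1/6)*(-1/4)*(-204) - 132)**2 = (17/2 - 132)**2 = (-247/2)**2 = 61009/4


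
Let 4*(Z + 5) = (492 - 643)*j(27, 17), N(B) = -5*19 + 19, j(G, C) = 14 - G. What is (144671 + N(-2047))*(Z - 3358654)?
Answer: -1942297352435/4 ≈ -4.8557e+11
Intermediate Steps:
N(B) = -76 (N(B) = -95 + 19 = -76)
Z = 1943/4 (Z = -5 + ((492 - 643)*(14 - 1*27))/4 = -5 + (-151*(14 - 27))/4 = -5 + (-151*(-13))/4 = -5 + (¼)*1963 = -5 + 1963/4 = 1943/4 ≈ 485.75)
(144671 + N(-2047))*(Z - 3358654) = (144671 - 76)*(1943/4 - 3358654) = 144595*(-13432673/4) = -1942297352435/4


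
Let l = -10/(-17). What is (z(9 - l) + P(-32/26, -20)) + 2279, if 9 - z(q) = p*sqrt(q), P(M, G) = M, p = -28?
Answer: 29728/13 + 28*sqrt(2431)/17 ≈ 2368.0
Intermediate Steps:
l = 10/17 (l = -10*(-1/17) = 10/17 ≈ 0.58823)
z(q) = 9 + 28*sqrt(q) (z(q) = 9 - (-28)*sqrt(q) = 9 + 28*sqrt(q))
(z(9 - l) + P(-32/26, -20)) + 2279 = ((9 + 28*sqrt(9 - 1*10/17)) - 32/26) + 2279 = ((9 + 28*sqrt(9 - 10/17)) - 32*1/26) + 2279 = ((9 + 28*sqrt(143/17)) - 16/13) + 2279 = ((9 + 28*(sqrt(2431)/17)) - 16/13) + 2279 = ((9 + 28*sqrt(2431)/17) - 16/13) + 2279 = (101/13 + 28*sqrt(2431)/17) + 2279 = 29728/13 + 28*sqrt(2431)/17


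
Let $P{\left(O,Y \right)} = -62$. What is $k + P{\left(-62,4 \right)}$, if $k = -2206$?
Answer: $-2268$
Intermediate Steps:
$k + P{\left(-62,4 \right)} = -2206 - 62 = -2268$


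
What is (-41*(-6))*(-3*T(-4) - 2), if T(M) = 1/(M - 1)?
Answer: -1722/5 ≈ -344.40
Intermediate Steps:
T(M) = 1/(-1 + M)
(-41*(-6))*(-3*T(-4) - 2) = (-41*(-6))*(-3/(-1 - 4) - 2) = 246*(-3/(-5) - 2) = 246*(-3*(-⅕) - 2) = 246*(⅗ - 2) = 246*(-7/5) = -1722/5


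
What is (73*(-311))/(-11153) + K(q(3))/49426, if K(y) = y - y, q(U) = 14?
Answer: 22703/11153 ≈ 2.0356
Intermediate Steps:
K(y) = 0
(73*(-311))/(-11153) + K(q(3))/49426 = (73*(-311))/(-11153) + 0/49426 = -22703*(-1/11153) + 0*(1/49426) = 22703/11153 + 0 = 22703/11153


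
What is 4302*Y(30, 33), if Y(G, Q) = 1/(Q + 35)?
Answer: 2151/34 ≈ 63.265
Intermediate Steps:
Y(G, Q) = 1/(35 + Q)
4302*Y(30, 33) = 4302/(35 + 33) = 4302/68 = 4302*(1/68) = 2151/34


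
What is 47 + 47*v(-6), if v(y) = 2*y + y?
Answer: -799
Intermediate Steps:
v(y) = 3*y
47 + 47*v(-6) = 47 + 47*(3*(-6)) = 47 + 47*(-18) = 47 - 846 = -799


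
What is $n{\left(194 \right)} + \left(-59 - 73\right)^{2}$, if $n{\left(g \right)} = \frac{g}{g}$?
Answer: $17425$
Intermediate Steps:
$n{\left(g \right)} = 1$
$n{\left(194 \right)} + \left(-59 - 73\right)^{2} = 1 + \left(-59 - 73\right)^{2} = 1 + \left(-132\right)^{2} = 1 + 17424 = 17425$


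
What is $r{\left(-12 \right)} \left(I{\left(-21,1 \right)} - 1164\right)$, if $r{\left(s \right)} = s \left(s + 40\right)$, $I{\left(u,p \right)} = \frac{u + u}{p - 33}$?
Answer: $390663$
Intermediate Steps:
$I{\left(u,p \right)} = \frac{2 u}{-33 + p}$
$r{\left(s \right)} = s \left(40 + s\right)$
$r{\left(-12 \right)} \left(I{\left(-21,1 \right)} - 1164\right) = - 12 \left(40 - 12\right) \left(2 \left(-21\right) \frac{1}{-33 + 1} - 1164\right) = \left(-12\right) 28 \left(2 \left(-21\right) \frac{1}{-32} - 1164\right) = - 336 \left(2 \left(-21\right) \left(- \frac{1}{32}\right) - 1164\right) = - 336 \left(\frac{21}{16} - 1164\right) = \left(-336\right) \left(- \frac{18603}{16}\right) = 390663$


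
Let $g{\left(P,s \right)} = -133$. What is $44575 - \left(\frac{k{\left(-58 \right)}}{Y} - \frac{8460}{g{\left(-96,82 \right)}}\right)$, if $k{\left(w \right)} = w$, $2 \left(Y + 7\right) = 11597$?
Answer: $\frac{68571549173}{1540539} \approx 44511.0$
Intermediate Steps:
$Y = \frac{11583}{2}$ ($Y = -7 + \frac{1}{2} \cdot 11597 = -7 + \frac{11597}{2} = \frac{11583}{2} \approx 5791.5$)
$44575 - \left(\frac{k{\left(-58 \right)}}{Y} - \frac{8460}{g{\left(-96,82 \right)}}\right) = 44575 - \left(- \frac{58}{\frac{11583}{2}} - \frac{8460}{-133}\right) = 44575 - \left(\left(-58\right) \frac{2}{11583} - - \frac{8460}{133}\right) = 44575 - \left(- \frac{116}{11583} + \frac{8460}{133}\right) = 44575 - \frac{97976752}{1540539} = \frac{68571549173}{1540539}$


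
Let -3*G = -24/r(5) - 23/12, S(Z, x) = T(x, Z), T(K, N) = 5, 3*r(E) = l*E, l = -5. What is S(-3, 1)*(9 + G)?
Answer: 7811/180 ≈ 43.394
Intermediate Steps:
r(E) = -5*E/3 (r(E) = (-5*E)/3 = -5*E/3)
S(Z, x) = 5
G = -289/900 (G = -(-24/((-5/3*5)) - 23/12)/3 = -(-24/(-25/3) - 23*1/12)/3 = -(-24*(-3/25) - 23/12)/3 = -(72/25 - 23/12)/3 = -1/3*289/300 = -289/900 ≈ -0.32111)
S(-3, 1)*(9 + G) = 5*(9 - 289/900) = 5*(7811/900) = 7811/180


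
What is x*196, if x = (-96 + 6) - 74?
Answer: -32144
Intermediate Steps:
x = -164 (x = -90 - 74 = -164)
x*196 = -164*196 = -32144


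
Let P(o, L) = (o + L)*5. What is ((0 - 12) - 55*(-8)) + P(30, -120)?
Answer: -22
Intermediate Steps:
P(o, L) = 5*L + 5*o (P(o, L) = (L + o)*5 = 5*L + 5*o)
((0 - 12) - 55*(-8)) + P(30, -120) = ((0 - 12) - 55*(-8)) + (5*(-120) + 5*30) = (-12 + 440) + (-600 + 150) = 428 - 450 = -22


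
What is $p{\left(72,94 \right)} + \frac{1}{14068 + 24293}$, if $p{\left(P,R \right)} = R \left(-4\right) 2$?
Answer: $- \frac{28847471}{38361} \approx -752.0$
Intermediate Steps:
$p{\left(P,R \right)} = - 8 R$ ($p{\left(P,R \right)} = - 4 R 2 = - 8 R$)
$p{\left(72,94 \right)} + \frac{1}{14068 + 24293} = \left(-8\right) 94 + \frac{1}{14068 + 24293} = -752 + \frac{1}{38361} = - \frac{28847471}{38361}$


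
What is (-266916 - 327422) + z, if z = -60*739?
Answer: -638678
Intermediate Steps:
z = -44340
(-266916 - 327422) + z = (-266916 - 327422) - 44340 = -594338 - 44340 = -638678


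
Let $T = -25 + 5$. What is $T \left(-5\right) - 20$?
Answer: $80$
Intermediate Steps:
$T = -20$
$T \left(-5\right) - 20 = \left(-20\right) \left(-5\right) - 20 = 100 - 20 = 80$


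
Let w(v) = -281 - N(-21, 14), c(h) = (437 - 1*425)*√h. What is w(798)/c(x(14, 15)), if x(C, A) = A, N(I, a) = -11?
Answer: -3*√15/2 ≈ -5.8095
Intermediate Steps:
c(h) = 12*√h (c(h) = (437 - 425)*√h = 12*√h)
w(v) = -270 (w(v) = -281 - 1*(-11) = -281 + 11 = -270)
w(798)/c(x(14, 15)) = -270*√15/180 = -3*√15/2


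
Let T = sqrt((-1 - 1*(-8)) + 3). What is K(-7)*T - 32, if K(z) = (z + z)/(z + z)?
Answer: -32 + sqrt(10) ≈ -28.838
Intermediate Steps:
K(z) = 1 (K(z) = (2*z)/((2*z)) = (2*z)*(1/(2*z)) = 1)
T = sqrt(10) (T = sqrt((-1 + 8) + 3) = sqrt(7 + 3) = sqrt(10) ≈ 3.1623)
K(-7)*T - 32 = 1*sqrt(10) - 32 = sqrt(10) - 32 = -32 + sqrt(10)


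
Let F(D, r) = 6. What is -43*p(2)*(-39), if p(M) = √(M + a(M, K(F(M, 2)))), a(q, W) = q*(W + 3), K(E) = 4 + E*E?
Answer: 3354*√22 ≈ 15732.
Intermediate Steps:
K(E) = 4 + E²
a(q, W) = q*(3 + W)
p(M) = 2*√11*√M (p(M) = √(M + M*(3 + (4 + 6²))) = √(M + M*(3 + (4 + 36))) = √(M + M*(3 + 40)) = √(M + M*43) = √(M + 43*M) = √(44*M) = 2*√11*√M)
-43*p(2)*(-39) = -86*√11*√2*(-39) = -86*√22*(-39) = 3354*√22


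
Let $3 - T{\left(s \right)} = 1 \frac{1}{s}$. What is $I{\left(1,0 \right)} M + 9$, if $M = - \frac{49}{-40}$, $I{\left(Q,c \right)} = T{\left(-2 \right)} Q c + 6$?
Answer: $\frac{327}{20} \approx 16.35$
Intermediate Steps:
$T{\left(s \right)} = 3 - \frac{1}{s}$ ($T{\left(s \right)} = 3 - 1 \frac{1}{s} = 3 - \frac{1}{s}$)
$I{\left(Q,c \right)} = 6 + \frac{7 Q c}{2}$ ($I{\left(Q,c \right)} = \left(3 - \frac{1}{-2}\right) Q c + 6 = \left(3 - - \frac{1}{2}\right) Q c + 6 = \left(3 + \frac{1}{2}\right) Q c + 6 = \frac{7 Q}{2} c + 6 = \frac{7 Q c}{2} + 6 = 6 + \frac{7 Q c}{2}$)
$M = \frac{49}{40}$ ($M = \left(-49\right) \left(- \frac{1}{40}\right) = \frac{49}{40} \approx 1.225$)
$I{\left(1,0 \right)} M + 9 = \left(6 + \frac{7}{2} \cdot 1 \cdot 0\right) \frac{49}{40} + 9 = \left(6 + 0\right) \frac{49}{40} + 9 = 6 \cdot \frac{49}{40} + 9 = \frac{147}{20} + 9 = \frac{327}{20}$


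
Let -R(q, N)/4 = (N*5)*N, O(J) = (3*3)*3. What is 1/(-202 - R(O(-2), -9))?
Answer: 1/1418 ≈ 0.00070522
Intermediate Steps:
O(J) = 27 (O(J) = 9*3 = 27)
R(q, N) = -20*N² (R(q, N) = -4*N*5*N = -4*5*N*N = -20*N²)
1/(-202 - R(O(-2), -9)) = 1/(-202 - (-20)*(-9)²) = 1/(-202 - (-20)*81) = 1/(-202 - 1*(-1620)) = 1/(-202 + 1620) = 1/1418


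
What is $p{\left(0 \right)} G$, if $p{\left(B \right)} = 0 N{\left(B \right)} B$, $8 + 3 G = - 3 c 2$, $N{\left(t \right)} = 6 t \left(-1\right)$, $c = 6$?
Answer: $0$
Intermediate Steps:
$N{\left(t \right)} = - 6 t$
$G = - \frac{44}{3}$ ($G = - \frac{8}{3} + \frac{\left(-3\right) 6 \cdot 2}{3} = - \frac{8}{3} + \frac{\left(-18\right) 2}{3} = - \frac{8}{3} + \frac{1}{3} \left(-36\right) = - \frac{8}{3} - 12 = - \frac{44}{3} \approx -14.667$)
$p{\left(B \right)} = 0$ ($p{\left(B \right)} = 0 \left(- 6 B\right) B = 0 B = 0$)
$p{\left(0 \right)} G = 0 \left(- \frac{44}{3}\right) = 0$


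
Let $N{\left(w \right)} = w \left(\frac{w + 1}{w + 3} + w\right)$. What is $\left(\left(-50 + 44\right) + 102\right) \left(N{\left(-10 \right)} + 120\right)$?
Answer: $\frac{139200}{7} \approx 19886.0$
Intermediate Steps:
$N{\left(w \right)} = w \left(w + \frac{1 + w}{3 + w}\right)$ ($N{\left(w \right)} = w \left(\frac{1 + w}{3 + w} + w\right) = w \left(w + \frac{1 + w}{3 + w}\right)$)
$\left(\left(-50 + 44\right) + 102\right) \left(N{\left(-10 \right)} + 120\right) = \left(\left(-50 + 44\right) + 102\right) \left(- \frac{10 \left(1 + \left(-10\right)^{2} + 4 \left(-10\right)\right)}{3 - 10} + 120\right) = \left(-6 + 102\right) \left(- \frac{10 \left(1 + 100 - 40\right)}{-7} + 120\right) = 96 \left(\left(-10\right) \left(- \frac{1}{7}\right) 61 + 120\right) = 96 \left(\frac{610}{7} + 120\right) = 96 \cdot \frac{1450}{7} = \frac{139200}{7}$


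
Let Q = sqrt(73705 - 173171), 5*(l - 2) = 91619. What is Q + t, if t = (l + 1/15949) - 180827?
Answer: -12958658189/79745 + I*sqrt(99466) ≈ -1.625e+5 + 315.38*I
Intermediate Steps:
l = 91629/5 (l = 2 + (1/5)*91619 = 2 + 91619/5 = 91629/5 ≈ 18326.)
Q = I*sqrt(99466) (Q = sqrt(-99466) = I*sqrt(99466) ≈ 315.38*I)
t = -12958658189/79745 (t = (91629/5 + 1/15949) - 180827 = 1461390926/79745 - 180827 = -12958658189/79745 ≈ -1.6250e+5)
Q + t = I*sqrt(99466) - 12958658189/79745 = -12958658189/79745 + I*sqrt(99466)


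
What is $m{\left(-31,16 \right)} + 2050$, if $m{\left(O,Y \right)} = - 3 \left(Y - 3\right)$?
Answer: $2011$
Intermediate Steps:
$m{\left(O,Y \right)} = 9 - 3 Y$ ($m{\left(O,Y \right)} = - 3 \left(-3 + Y\right) = 9 - 3 Y$)
$m{\left(-31,16 \right)} + 2050 = \left(9 - 48\right) + 2050 = -39 + 2050 = 2011$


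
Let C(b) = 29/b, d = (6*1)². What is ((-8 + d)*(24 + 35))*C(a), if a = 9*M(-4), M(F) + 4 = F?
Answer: -11977/18 ≈ -665.39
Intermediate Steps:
M(F) = -4 + F
d = 36 (d = 6² = 36)
a = -72 (a = 9*(-4 - 4) = 9*(-8) = -72)
((-8 + d)*(24 + 35))*C(a) = ((-8 + 36)*(24 + 35))*(29/(-72)) = (28*59)*(29*(-1/72)) = 1652*(-29/72) = -11977/18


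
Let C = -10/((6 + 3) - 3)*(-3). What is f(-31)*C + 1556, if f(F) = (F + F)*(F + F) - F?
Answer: 20931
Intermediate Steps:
C = 5 (C = -10/(9 - 3)*(-3) = -10/6*(-3) = -10*⅙*(-3) = -5/3*(-3) = 5)
f(F) = -F + 4*F² (f(F) = (2*F)*(2*F) - F = 4*F² - F = -F + 4*F²)
f(-31)*C + 1556 = -31*(-1 + 4*(-31))*5 + 1556 = -31*(-1 - 124)*5 + 1556 = -31*(-125)*5 + 1556 = 3875*5 + 1556 = 19375 + 1556 = 20931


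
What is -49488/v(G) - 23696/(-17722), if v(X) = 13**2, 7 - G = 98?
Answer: -436510856/1497509 ≈ -291.49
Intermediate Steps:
G = -91 (G = 7 - 1*98 = 7 - 98 = -91)
v(X) = 169
-49488/v(G) - 23696/(-17722) = -49488/169 - 23696/(-17722) = -49488*1/169 - 23696*(-1/17722) = -49488/169 + 11848/8861 = -436510856/1497509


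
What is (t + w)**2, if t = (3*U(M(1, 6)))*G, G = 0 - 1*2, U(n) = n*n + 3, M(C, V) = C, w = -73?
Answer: 9409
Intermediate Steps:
U(n) = 3 + n**2 (U(n) = n**2 + 3 = 3 + n**2)
G = -2 (G = 0 - 2 = -2)
t = -24 (t = (3*(3 + 1**2))*(-2) = (3*(3 + 1))*(-2) = (3*4)*(-2) = 12*(-2) = -24)
(t + w)**2 = (-24 - 73)**2 = (-97)**2 = 9409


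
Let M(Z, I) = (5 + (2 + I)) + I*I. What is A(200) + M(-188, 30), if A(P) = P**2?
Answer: 40937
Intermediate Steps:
M(Z, I) = 7 + I + I**2 (M(Z, I) = (7 + I) + I**2 = 7 + I + I**2)
A(200) + M(-188, 30) = 200**2 + (7 + 30 + 30**2) = 40000 + (7 + 30 + 900) = 40000 + 937 = 40937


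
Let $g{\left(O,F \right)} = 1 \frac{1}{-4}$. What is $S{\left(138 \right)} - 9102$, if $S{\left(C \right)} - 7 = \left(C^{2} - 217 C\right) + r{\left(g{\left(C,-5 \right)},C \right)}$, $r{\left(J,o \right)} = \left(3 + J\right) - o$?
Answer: $- \frac{80529}{4} \approx -20132.0$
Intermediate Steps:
$g{\left(O,F \right)} = - \frac{1}{4}$ ($g{\left(O,F \right)} = 1 \left(- \frac{1}{4}\right) = - \frac{1}{4}$)
$r{\left(J,o \right)} = 3 + J - o$
$S{\left(C \right)} = \frac{39}{4} + C^{2} - 218 C$ ($S{\left(C \right)} = 7 - \left(- \frac{11}{4} - C^{2} + 218 C\right) = 7 + \left(\frac{11}{4} + C^{2} - 218 C\right) = \frac{39}{4} + C^{2} - 218 C$)
$S{\left(138 \right)} - 9102 = \left(\frac{39}{4} + 138^{2} - 30084\right) - 9102 = \left(\frac{39}{4} + 19044 - 30084\right) - 9102 = - \frac{44121}{4} - 9102 = - \frac{80529}{4}$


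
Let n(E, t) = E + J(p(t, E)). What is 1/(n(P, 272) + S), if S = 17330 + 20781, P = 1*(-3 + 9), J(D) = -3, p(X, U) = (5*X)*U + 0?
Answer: 1/38114 ≈ 2.6237e-5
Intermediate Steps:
p(X, U) = 5*U*X (p(X, U) = 5*U*X + 0 = 5*U*X)
P = 6 (P = 1*6 = 6)
n(E, t) = -3 + E (n(E, t) = E - 3 = -3 + E)
S = 38111
1/(n(P, 272) + S) = 1/((-3 + 6) + 38111) = 1/(3 + 38111) = 1/38114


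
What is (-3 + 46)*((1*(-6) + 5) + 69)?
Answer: 2924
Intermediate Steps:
(-3 + 46)*((1*(-6) + 5) + 69) = 43*((-6 + 5) + 69) = 43*(-1 + 69) = 43*68 = 2924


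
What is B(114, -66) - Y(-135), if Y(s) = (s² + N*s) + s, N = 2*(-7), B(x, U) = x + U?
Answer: -19932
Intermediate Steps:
B(x, U) = U + x
N = -14
Y(s) = s² - 13*s (Y(s) = (s² - 14*s) + s = s² - 13*s)
B(114, -66) - Y(-135) = (-66 + 114) - (-135)*(-13 - 135) = 48 - (-135)*(-148) = 48 - 1*19980 = 48 - 19980 = -19932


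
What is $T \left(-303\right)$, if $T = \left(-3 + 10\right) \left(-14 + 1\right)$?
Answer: $27573$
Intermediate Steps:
$T = -91$ ($T = 7 \left(-13\right) = -91$)
$T \left(-303\right) = \left(-91\right) \left(-303\right) = 27573$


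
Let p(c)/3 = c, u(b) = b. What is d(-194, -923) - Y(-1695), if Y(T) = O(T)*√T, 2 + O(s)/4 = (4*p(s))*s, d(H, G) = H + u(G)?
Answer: -1117 - 137905192*I*√1695 ≈ -1117.0 - 5.6776e+9*I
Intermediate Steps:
p(c) = 3*c
d(H, G) = G + H (d(H, G) = H + G = G + H)
O(s) = -8 + 48*s² (O(s) = -8 + 4*((4*(3*s))*s) = -8 + 4*((12*s)*s) = -8 + 4*(12*s²) = -8 + 48*s²)
Y(T) = √T*(-8 + 48*T²) (Y(T) = (-8 + 48*T²)*√T = √T*(-8 + 48*T²))
d(-194, -923) - Y(-1695) = (-923 - 194) - √(-1695)*(-8 + 48*(-1695)²) = -1117 - I*√1695*(-8 + 48*2873025) = -1117 - I*√1695*(-8 + 137905200) = -1117 - I*√1695*137905192 = -1117 - 137905192*I*√1695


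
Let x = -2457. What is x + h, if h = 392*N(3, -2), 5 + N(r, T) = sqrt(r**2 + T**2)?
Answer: -4417 + 392*sqrt(13) ≈ -3003.6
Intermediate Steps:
N(r, T) = -5 + sqrt(T**2 + r**2) (N(r, T) = -5 + sqrt(r**2 + T**2) = -5 + sqrt(T**2 + r**2))
h = -1960 + 392*sqrt(13) (h = 392*(-5 + sqrt((-2)**2 + 3**2)) = 392*(-5 + sqrt(4 + 9)) = 392*(-5 + sqrt(13)) = -1960 + 392*sqrt(13) ≈ -546.62)
x + h = -2457 + (-1960 + 392*sqrt(13)) = -4417 + 392*sqrt(13)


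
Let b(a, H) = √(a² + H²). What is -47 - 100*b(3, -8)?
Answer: -47 - 100*√73 ≈ -901.40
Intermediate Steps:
b(a, H) = √(H² + a²)
-47 - 100*b(3, -8) = -47 - 100*√((-8)² + 3²) = -47 - 100*√(64 + 9) = -47 - 100*√73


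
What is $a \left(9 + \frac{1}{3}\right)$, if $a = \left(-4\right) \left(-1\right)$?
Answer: $\frac{112}{3} \approx 37.333$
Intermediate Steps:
$a = 4$
$a \left(9 + \frac{1}{3}\right) = 4 \left(9 + \frac{1}{3}\right) = 4 \cdot \frac{28}{3} = \frac{112}{3}$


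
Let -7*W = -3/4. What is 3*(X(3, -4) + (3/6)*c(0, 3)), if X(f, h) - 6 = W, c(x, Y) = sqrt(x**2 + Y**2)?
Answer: 639/28 ≈ 22.821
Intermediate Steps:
W = 3/28 (W = -(-3)/(7*4) = -1/7*(-3/4) = 3/28 ≈ 0.10714)
c(x, Y) = sqrt(Y**2 + x**2)
X(f, h) = 171/28 (X(f, h) = 6 + 3/28 = 171/28)
3*(X(3, -4) + (3/6)*c(0, 3)) = 3*(171/28 + (3/6)*sqrt(3**2 + 0**2)) = 3*(171/28 + (3*(1/6))*sqrt(9 + 0)) = 3*(171/28 + sqrt(9)/2) = 3*(171/28 + (1/2)*3) = 3*(171/28 + 3/2) = 3*(213/28) = 639/28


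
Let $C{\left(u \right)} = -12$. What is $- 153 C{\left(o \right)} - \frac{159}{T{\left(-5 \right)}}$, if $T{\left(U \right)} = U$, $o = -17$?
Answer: $\frac{9339}{5} \approx 1867.8$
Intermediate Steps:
$- 153 C{\left(o \right)} - \frac{159}{T{\left(-5 \right)}} = \left(-153\right) \left(-12\right) - \frac{159}{-5} = 1836 - - \frac{159}{5} = 1836 + \frac{159}{5} = \frac{9339}{5}$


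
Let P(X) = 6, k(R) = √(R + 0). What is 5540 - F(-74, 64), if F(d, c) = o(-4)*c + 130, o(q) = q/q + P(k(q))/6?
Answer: 5282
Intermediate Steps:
k(R) = √R
o(q) = 2 (o(q) = q/q + 6/6 = 1 + 6*(⅙) = 1 + 1 = 2)
F(d, c) = 130 + 2*c (F(d, c) = 2*c + 130 = 130 + 2*c)
5540 - F(-74, 64) = 5540 - (130 + 2*64) = 5540 - (130 + 128) = 5540 - 1*258 = 5540 - 258 = 5282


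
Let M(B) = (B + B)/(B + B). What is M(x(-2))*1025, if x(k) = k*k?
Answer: 1025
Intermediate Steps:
x(k) = k²
M(B) = 1 (M(B) = (2*B)/((2*B)) = (2*B)*(1/(2*B)) = 1)
M(x(-2))*1025 = 1*1025 = 1025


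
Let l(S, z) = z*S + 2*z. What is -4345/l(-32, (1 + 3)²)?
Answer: 869/96 ≈ 9.0521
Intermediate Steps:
l(S, z) = 2*z + S*z (l(S, z) = S*z + 2*z = 2*z + S*z)
-4345/l(-32, (1 + 3)²) = -4345*1/((1 + 3)²*(2 - 32)) = -4345/(4²*(-30)) = -4345/(16*(-30)) = -4345/(-480) = -4345*(-1/480) = 869/96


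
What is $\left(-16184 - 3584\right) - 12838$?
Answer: $-32606$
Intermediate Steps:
$\left(-16184 - 3584\right) - 12838 = -19768 - 12838 = -32606$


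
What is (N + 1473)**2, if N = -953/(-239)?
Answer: 124609000000/57121 ≈ 2.1815e+6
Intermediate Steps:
N = 953/239 (N = -953*(-1/239) = 953/239 ≈ 3.9874)
(N + 1473)**2 = (953/239 + 1473)**2 = (353000/239)**2 = 124609000000/57121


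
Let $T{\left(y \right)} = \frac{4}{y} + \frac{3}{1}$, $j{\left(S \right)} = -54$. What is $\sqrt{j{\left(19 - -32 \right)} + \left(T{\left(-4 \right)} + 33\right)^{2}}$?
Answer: $\sqrt{1171} \approx 34.22$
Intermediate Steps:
$T{\left(y \right)} = 3 + \frac{4}{y}$ ($T{\left(y \right)} = \frac{4}{y} + 3 \cdot 1 = \frac{4}{y} + 3 = 3 + \frac{4}{y}$)
$\sqrt{j{\left(19 - -32 \right)} + \left(T{\left(-4 \right)} + 33\right)^{2}} = \sqrt{-54 + \left(\left(3 + \frac{4}{-4}\right) + 33\right)^{2}} = \sqrt{-54 + \left(\left(3 + 4 \left(- \frac{1}{4}\right)\right) + 33\right)^{2}} = \sqrt{-54 + \left(\left(3 - 1\right) + 33\right)^{2}} = \sqrt{-54 + \left(2 + 33\right)^{2}} = \sqrt{-54 + 35^{2}} = \sqrt{-54 + 1225} = \sqrt{1171}$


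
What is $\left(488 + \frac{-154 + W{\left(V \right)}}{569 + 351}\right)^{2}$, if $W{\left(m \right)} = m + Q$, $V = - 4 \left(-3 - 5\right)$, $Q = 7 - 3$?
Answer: $\frac{50364785241}{211600} \approx 2.3802 \cdot 10^{5}$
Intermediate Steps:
$Q = 4$ ($Q = 7 - 3 = 4$)
$V = 32$ ($V = \left(-4\right) \left(-8\right) = 32$)
$W{\left(m \right)} = 4 + m$ ($W{\left(m \right)} = m + 4 = 4 + m$)
$\left(488 + \frac{-154 + W{\left(V \right)}}{569 + 351}\right)^{2} = \left(488 + \frac{-154 + \left(4 + 32\right)}{569 + 351}\right)^{2} = \left(488 + \frac{-154 + 36}{920}\right)^{2} = \left(488 - \frac{59}{460}\right)^{2} = \left(\frac{224421}{460}\right)^{2} = \frac{50364785241}{211600}$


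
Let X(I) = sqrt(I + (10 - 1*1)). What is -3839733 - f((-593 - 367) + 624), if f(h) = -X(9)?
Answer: -3839733 + 3*sqrt(2) ≈ -3.8397e+6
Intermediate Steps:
X(I) = sqrt(9 + I) (X(I) = sqrt(I + (10 - 1)) = sqrt(I + 9) = sqrt(9 + I))
f(h) = -3*sqrt(2) (f(h) = -sqrt(9 + 9) = -sqrt(18) = -3*sqrt(2))
-3839733 - f((-593 - 367) + 624) = -3839733 - (-3)*sqrt(2) = -3839733 + 3*sqrt(2)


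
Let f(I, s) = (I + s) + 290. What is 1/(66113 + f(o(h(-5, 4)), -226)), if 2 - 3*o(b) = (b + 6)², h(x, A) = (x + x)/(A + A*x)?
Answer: 192/12703303 ≈ 1.5114e-5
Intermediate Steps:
h(x, A) = 2*x/(A + A*x) (h(x, A) = (2*x)/(A + A*x) = 2*x/(A + A*x))
o(b) = ⅔ - (6 + b)²/3 (o(b) = ⅔ - (b + 6)²/3 = ⅔ - (6 + b)²/3)
f(I, s) = 290 + I + s
1/(66113 + f(o(h(-5, 4)), -226)) = 1/(66113 + (290 + (⅔ - (6 + 2*(-5)/(4*(1 - 5)))²/3) - 226)) = 1/(66113 + (290 + (⅔ - (6 + 2*(-5)*(¼)/(-4))²/3) - 226)) = 1/(66113 + (290 + (⅔ - (6 + 2*(-5)*(¼)*(-¼))²/3) - 226)) = 1/(66113 + (290 + (⅔ - (6 + 5/8)²/3) - 226)) = 1/(66113 + (290 + (⅔ - (53/8)²/3) - 226)) = 1/(66113 + (290 + (⅔ - ⅓*2809/64) - 226)) = 1/(66113 + (290 + (⅔ - 2809/192) - 226)) = 1/(66113 + (290 - 2681/192 - 226)) = 1/(66113 + 9607/192) = 1/(12703303/192) = 192/12703303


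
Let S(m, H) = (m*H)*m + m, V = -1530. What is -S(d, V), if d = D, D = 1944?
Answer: 5782076136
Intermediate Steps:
d = 1944
S(m, H) = m + H*m² (S(m, H) = (H*m)*m + m = H*m² + m = m + H*m²)
-S(d, V) = -1944*(1 - 1530*1944) = -1944*(1 - 2974320) = -1944*(-2974319) = -1*(-5782076136) = 5782076136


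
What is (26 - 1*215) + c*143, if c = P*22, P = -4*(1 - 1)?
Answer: -189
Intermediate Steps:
P = 0 (P = -4*0 = 0)
c = 0 (c = 0*22 = 0)
(26 - 1*215) + c*143 = (26 - 1*215) + 0*143 = (26 - 215) + 0 = -189 + 0 = -189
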